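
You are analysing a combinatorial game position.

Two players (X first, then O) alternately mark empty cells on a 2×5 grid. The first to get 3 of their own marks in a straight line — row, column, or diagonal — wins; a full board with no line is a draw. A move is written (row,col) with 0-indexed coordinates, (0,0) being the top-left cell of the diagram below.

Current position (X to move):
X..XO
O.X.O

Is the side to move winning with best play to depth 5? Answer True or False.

ply 1, X at X..XO/O.X.O | (0,1)=+0→XX.XO/O.X.O*; (0,2)=+0→X.XXO/O.X.O; (1,1)=+0→X..XO/OXX.O; (1,3)=+0→X..XO/O.XXO
ply 2, O at XX.XO/O.X.O | (0,2)=+0→XXOXO/O.X.O*; (1,1)=-1→XX.XO/OOX.O; (1,3)=-1→XX.XO/O.XOO
ply 3, X at XXOXO/O.X.O | (1,1)=+0→XXOXO/OXX.O*; (1,3)=+0→XXOXO/O.XXO
ply 4, O at XXOXO/OXX.O | (1,3)=+0→XXOXO/OXXOO*
ply 5: XXOXO/OXXOO is terminal +0 (X); from X..XO/O.X.O depth 5

X winning at [X..XO/O.X.O]: False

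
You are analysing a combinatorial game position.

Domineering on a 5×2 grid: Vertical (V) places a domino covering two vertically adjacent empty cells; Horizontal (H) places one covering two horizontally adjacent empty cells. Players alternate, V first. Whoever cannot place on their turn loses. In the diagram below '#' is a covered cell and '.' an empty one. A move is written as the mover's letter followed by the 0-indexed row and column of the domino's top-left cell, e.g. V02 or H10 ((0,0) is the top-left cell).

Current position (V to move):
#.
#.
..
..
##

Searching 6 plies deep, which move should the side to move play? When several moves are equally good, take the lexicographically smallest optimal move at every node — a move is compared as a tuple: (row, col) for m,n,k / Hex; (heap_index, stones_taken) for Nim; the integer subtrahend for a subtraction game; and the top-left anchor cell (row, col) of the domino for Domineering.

V's best at [#./#./../../##]: V20

ply 1, V at #./#./../../## | V01=-1→##/##/../../##; V11=-1→#./##/.#/../##; V20=+1→#./#./#./#./##*; V21=+1→#./#./.#/.#/##
ply 2: #./#./#./#./## is terminal -1 (H); from #./#./../../## depth 6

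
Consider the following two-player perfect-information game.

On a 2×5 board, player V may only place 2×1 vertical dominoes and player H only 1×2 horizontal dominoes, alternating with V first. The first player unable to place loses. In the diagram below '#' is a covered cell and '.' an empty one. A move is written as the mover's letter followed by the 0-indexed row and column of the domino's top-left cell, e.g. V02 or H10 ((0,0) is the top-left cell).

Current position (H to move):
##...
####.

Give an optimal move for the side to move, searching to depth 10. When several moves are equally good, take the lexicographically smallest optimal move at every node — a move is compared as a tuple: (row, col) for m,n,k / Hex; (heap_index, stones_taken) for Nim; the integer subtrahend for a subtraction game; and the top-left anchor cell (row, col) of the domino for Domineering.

p1 H@[##.../####.]: H02[####./####.]-1 H03[##.##/####.]+1*
p2 V@[##.##/####.] terminal -1; root [##.../####.] d10

H's best at [##.../####.]: H03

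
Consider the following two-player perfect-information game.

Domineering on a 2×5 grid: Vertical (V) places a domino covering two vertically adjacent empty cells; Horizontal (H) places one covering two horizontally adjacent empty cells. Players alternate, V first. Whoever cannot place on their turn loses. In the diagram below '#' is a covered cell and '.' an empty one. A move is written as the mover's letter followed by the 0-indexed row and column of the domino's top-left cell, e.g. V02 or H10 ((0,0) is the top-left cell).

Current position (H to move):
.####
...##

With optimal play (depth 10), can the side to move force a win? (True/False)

H winning at [.####/...##]: True

ply 1, H at .####/...## | H10=+1→.####/##.##*; H11=-1→.####/.####
ply 2: .####/##.## is terminal -1 (V); from .####/...## depth 10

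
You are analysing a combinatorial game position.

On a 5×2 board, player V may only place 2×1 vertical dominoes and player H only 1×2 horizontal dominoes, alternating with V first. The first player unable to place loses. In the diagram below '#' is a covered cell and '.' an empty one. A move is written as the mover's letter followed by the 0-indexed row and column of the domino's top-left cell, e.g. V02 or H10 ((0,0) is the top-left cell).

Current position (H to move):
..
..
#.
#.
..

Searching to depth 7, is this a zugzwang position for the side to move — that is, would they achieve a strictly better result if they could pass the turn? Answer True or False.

[../../#./#./..] H move#1: H00:+1/##/../#./#./..*, H10:+1/../##/#./#./.., H40:-1/../../#./#./##
[##/../#./#./..] V move#2: V11:-1/##/.#/##/#./..*, V21:-1/##/../##/##/.., V31:-1/##/../#./##/.#
[##/.#/##/#./..] H move#3: H40:+1/##/.#/##/#./##*
[##/.#/##/#./##] end (terminal -1, V#4); searched ../../#./#./.. to 7
if H skipped the turn, V would face:
~ [../../#./#./..] V move#1: V00:+1/#./#./#./#./..*, V01:+1/.#/.#/#./#./.., V11:+1/../.#/##/#./.., V21:-1/../../##/##/.., V31:-1/../../#./##/.#
~ [#./#./#./#./..] H move#2: H40:-1/#./#./#./#./##*
~ [#./#./#./#./##] V move#3: V01:+1/##/##/#./#./##*, V11:+1/#./##/##/#./##, V21:+1/#./#./##/##/##
~ [##/##/#./#./##] end (terminal -1, H#4); searched ../../#./#./.. to 7
compare (H): move=+1 vs pass=-1

zugzwang(../../#./#./.., H) = False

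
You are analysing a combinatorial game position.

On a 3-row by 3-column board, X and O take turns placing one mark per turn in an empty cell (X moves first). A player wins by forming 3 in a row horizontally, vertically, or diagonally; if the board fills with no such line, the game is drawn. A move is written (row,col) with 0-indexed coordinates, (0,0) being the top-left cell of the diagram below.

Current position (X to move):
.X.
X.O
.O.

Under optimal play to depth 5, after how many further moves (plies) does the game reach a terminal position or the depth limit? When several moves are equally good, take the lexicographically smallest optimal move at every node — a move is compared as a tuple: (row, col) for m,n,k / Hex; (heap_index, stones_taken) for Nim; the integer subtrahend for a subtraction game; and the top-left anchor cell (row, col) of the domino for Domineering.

p1 X@[.X./X.O/.O.]: (0,0)[XX./X.O/.O.]+1* (0,2)[.XX/X.O/.O.]+0 (1,1)[.X./XXO/.O.]-1 (2,0)[.X./X.O/XO.]+0 (2,2)[.X./X.O/.OX]+0
p2 O@[XX./X.O/.O.]: (0,2)[XXO/X.O/.O.]-1* (1,1)[XX./XOO/.O.]-1 (2,0)[XX./X.O/OO.]-1 (2,2)[XX./X.O/.OO]-1
p3 X@[XXO/X.O/.O.]: (1,1)[XXO/XXO/.O.]-1 (2,0)[XXO/X.O/XO.]+1* (2,2)[XXO/X.O/.OX]+1
p4 O@[XXO/X.O/XO.] terminal -1; root [.X./X.O/.O.] d5

PV length from [.X./X.O/.O.]: 3 plies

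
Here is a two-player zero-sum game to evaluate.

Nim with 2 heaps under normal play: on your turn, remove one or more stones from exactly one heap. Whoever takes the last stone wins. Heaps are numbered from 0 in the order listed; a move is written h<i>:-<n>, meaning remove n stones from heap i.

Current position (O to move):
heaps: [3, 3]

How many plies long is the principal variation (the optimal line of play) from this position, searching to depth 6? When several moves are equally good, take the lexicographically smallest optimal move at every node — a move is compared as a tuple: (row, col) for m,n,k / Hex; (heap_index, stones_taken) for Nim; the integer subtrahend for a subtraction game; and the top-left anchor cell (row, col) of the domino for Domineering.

[(3,3)] O move#1: h0:-1:-1/(2,3)*, h0:-2:-1/(1,3), h0:-3:-1/(0,3), h1:-1:-1/(3,2), h1:-2:-1/(3,1), h1:-3:-1/(3,0)
[(2,3)] X move#2: h0:-1:-1/(1,3), h0:-2:-1/(0,3), h1:-1:+1/(2,2)*, h1:-2:-1/(2,1), h1:-3:-1/(2,0)
[(2,2)] O move#3: h0:-1:-1/(1,2)*, h0:-2:-1/(0,2), h1:-1:-1/(2,1), h1:-2:-1/(2,0)
[(1,2)] X move#4: h0:-1:-1/(0,2), h1:-1:+1/(1,1)*, h1:-2:-1/(1,0)
[(1,1)] O move#5: h0:-1:-1/(0,1)*, h1:-1:-1/(1,0)
[(0,1)] X move#6: h1:-1:+1/(0,0)*
[(0,0)] end (terminal -1, O#7); searched (3,3) to 6

PV length from [(3,3)]: 6 plies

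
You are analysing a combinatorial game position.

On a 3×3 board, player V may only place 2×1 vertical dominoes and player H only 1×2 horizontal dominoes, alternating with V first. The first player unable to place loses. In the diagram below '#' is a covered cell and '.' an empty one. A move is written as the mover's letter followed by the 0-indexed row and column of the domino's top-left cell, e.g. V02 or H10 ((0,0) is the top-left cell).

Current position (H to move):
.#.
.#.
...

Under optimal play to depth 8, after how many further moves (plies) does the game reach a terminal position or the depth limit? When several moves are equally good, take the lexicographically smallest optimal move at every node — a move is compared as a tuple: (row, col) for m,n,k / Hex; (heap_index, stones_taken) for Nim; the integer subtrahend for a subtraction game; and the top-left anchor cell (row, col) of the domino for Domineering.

p1 H@[.#./.#./...]: H20[.#./.#./##.]-1* H21[.#./.#./.##]-1
p2 V@[.#./.#./##.]: V00[##./##./##.]+1* V02[.##/.##/##.]+1 V12[.#./.##/###]+1
p3 H@[##./##./##.] terminal -1; root [.#./.#./...] d8

PV length from [.#./.#./...]: 2 plies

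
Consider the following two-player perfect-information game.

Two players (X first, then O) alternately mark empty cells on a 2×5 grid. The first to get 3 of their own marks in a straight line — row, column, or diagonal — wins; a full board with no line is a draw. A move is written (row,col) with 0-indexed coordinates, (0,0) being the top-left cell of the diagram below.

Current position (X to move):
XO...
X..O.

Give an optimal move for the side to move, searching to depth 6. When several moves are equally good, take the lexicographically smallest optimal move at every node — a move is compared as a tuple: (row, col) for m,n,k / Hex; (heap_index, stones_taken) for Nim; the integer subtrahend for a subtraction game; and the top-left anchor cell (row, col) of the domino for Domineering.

[XO.../X..O.] X move#1: (0,2):-1/XOX../X..O., (0,3):-1/XO.X./X..O., (0,4):-1/XO..X/X..O., (1,1):+0/XO.../XX.O.*, (1,2):+0/XO.../X.XO., (1,4):+0/XO.../X..OX
[XO.../XX.O.] O move#2: (0,2):-1/XOO../XX.O., (0,3):-1/XO.O./XX.O., (0,4):-1/XO..O/XX.O., (1,2):+0/XO.../XXOO.*, (1,4):-1/XO.../XX.OO
[XO.../XXOO.] X move#3: (0,2):-1/XOX../XXOO., (0,3):-1/XO.X./XXOO., (0,4):-1/XO..X/XXOO., (1,4):+0/XO.../XXOOX*
[XO.../XXOOX] O move#4: (0,2):+0/XOO../XXOOX*, (0,3):+0/XO.O./XXOOX, (0,4):+0/XO..O/XXOOX
[XOO../XXOOX] X move#5: (0,3):+0/XOOX./XXOOX*, (0,4):-1/XOO.X/XXOOX
[XOOX./XXOOX] O move#6: (0,4):+0/XOOXO/XXOOX*
[XOOXO/XXOOX] end (terminal +0, X#7); searched XO.../X..O. to 6

X's best at [XO.../X..O.]: (1,1)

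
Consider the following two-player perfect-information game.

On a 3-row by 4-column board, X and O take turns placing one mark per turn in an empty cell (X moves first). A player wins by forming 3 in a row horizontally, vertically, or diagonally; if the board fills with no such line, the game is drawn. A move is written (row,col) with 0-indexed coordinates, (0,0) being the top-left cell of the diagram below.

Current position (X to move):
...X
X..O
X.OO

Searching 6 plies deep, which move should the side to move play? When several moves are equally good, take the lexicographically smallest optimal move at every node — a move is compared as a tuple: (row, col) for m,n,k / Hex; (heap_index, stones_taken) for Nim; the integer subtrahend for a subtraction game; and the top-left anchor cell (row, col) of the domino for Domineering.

X's best at [...X/X..O/X.OO]: (0,0)

p1 X@[...X/X..O/X.OO]: (0,0)[X..X/X..O/X.OO]+1* (0,1)[.X.X/X..O/X.OO]-1 (0,2)[..XX/X..O/X.OO]-1 (1,1)[...X/XX.O/X.OO]-1 (1,2)[...X/X.XO/X.OO]-1 (2,1)[...X/X..O/XXOO]+1
p2 O@[X..X/X..O/X.OO] terminal -1; root [...X/X..O/X.OO] d6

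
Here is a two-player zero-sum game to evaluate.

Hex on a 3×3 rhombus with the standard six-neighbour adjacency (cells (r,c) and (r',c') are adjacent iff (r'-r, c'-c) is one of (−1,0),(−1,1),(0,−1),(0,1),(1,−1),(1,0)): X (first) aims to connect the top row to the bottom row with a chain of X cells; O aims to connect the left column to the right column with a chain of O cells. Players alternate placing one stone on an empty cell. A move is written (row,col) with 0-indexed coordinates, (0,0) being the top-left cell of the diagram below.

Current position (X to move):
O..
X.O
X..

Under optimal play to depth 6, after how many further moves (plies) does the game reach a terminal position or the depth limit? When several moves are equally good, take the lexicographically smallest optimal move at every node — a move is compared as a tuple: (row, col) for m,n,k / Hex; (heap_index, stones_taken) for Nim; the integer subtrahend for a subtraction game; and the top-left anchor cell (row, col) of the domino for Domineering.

[O../X.O/X..] X move#1: (0,1):+1/OX./X.O/X..*, (0,2):+1/O.X/X.O/X.., (1,1):+1/O../XXO/X.., (2,1):-1/O../X.O/XX., (2,2):-1/O../X.O/X.X
[OX./X.O/X..] end (terminal -1, O#2); searched O../X.O/X.. to 6

PV length from [O../X.O/X..]: 1 ply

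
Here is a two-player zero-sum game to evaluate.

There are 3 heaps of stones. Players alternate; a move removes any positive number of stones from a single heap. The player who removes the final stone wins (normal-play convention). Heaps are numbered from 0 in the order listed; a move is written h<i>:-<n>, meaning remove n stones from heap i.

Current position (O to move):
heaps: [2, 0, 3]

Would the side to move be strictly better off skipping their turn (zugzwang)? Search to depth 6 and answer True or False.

zugzwang((2,0,3), O) = False

ply 1, O at (2,0,3) | h0:-1=-1→(1,0,3); h0:-2=-1→(0,0,3); h2:-1=+1→(2,0,2)*; h2:-2=-1→(2,0,1); h2:-3=-1→(2,0,0)
ply 2, X at (2,0,2) | h0:-1=-1→(1,0,2)*; h0:-2=-1→(0,0,2); h2:-1=-1→(2,0,1); h2:-2=-1→(2,0,0)
ply 3, O at (1,0,2) | h0:-1=-1→(0,0,2); h2:-1=+1→(1,0,1)*; h2:-2=-1→(1,0,0)
ply 4, X at (1,0,1) | h0:-1=-1→(0,0,1)*; h2:-1=-1→(1,0,0)
ply 5, O at (0,0,1) | h2:-1=+1→(0,0,0)*
ply 6: (0,0,0) is terminal -1 (X); from (2,0,3) depth 6
pass branch (X moves first from the same position):
  | ply 1, X at (2,0,3) | h0:-1=-1→(1,0,3); h0:-2=-1→(0,0,3); h2:-1=+1→(2,0,2)*; h2:-2=-1→(2,0,1); h2:-3=-1→(2,0,0)
  | ply 2, O at (2,0,2) | h0:-1=-1→(1,0,2)*; h0:-2=-1→(0,0,2); h2:-1=-1→(2,0,1); h2:-2=-1→(2,0,0)
  | ply 3, X at (1,0,2) | h0:-1=-1→(0,0,2); h2:-1=+1→(1,0,1)*; h2:-2=-1→(1,0,0)
  | ply 4, O at (1,0,1) | h0:-1=-1→(0,0,1)*; h2:-1=-1→(1,0,0)
  | ply 5, X at (0,0,1) | h2:-1=+1→(0,0,0)*
  | ply 6: (0,0,0) is terminal -1 (O); from (2,0,3) depth 6
O moving scores +1; O passing scores -1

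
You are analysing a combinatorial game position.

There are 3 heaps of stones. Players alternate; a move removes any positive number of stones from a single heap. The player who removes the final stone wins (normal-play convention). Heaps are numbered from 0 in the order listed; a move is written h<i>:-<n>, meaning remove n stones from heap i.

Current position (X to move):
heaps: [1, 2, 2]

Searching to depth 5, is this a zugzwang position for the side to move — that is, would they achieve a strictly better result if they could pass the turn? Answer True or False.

p1 X@[(1,2,2)]: h0:-1[(0,2,2)]+1* h1:-1[(1,1,2)]-1 h1:-2[(1,0,2)]-1 h2:-1[(1,2,1)]-1 h2:-2[(1,2,0)]-1
p2 O@[(0,2,2)]: h1:-1[(0,1,2)]-1* h1:-2[(0,0,2)]-1 h2:-1[(0,2,1)]-1 h2:-2[(0,2,0)]-1
p3 X@[(0,1,2)]: h1:-1[(0,0,2)]-1 h2:-1[(0,1,1)]+1* h2:-2[(0,1,0)]-1
p4 O@[(0,1,1)]: h1:-1[(0,0,1)]-1* h2:-1[(0,1,0)]-1
p5 X@[(0,0,1)]: h2:-1[(0,0,0)]+1*
p6 O@[(0,0,0)] terminal -1; root [(1,2,2)] d5
pass branch (O moves first from the same position):
  | p1 O@[(1,2,2)]: h0:-1[(0,2,2)]+1* h1:-1[(1,1,2)]-1 h1:-2[(1,0,2)]-1 h2:-1[(1,2,1)]-1 h2:-2[(1,2,0)]-1
  | p2 X@[(0,2,2)]: h1:-1[(0,1,2)]-1* h1:-2[(0,0,2)]-1 h2:-1[(0,2,1)]-1 h2:-2[(0,2,0)]-1
  | p3 O@[(0,1,2)]: h1:-1[(0,0,2)]-1 h2:-1[(0,1,1)]+1* h2:-2[(0,1,0)]-1
  | p4 X@[(0,1,1)]: h1:-1[(0,0,1)]-1* h2:-1[(0,1,0)]-1
  | p5 O@[(0,0,1)]: h2:-1[(0,0,0)]+1*
  | p6 X@[(0,0,0)] terminal -1; root [(1,2,2)] d5
X moving scores +1; X passing scores -1

zugzwang((1,2,2), X) = False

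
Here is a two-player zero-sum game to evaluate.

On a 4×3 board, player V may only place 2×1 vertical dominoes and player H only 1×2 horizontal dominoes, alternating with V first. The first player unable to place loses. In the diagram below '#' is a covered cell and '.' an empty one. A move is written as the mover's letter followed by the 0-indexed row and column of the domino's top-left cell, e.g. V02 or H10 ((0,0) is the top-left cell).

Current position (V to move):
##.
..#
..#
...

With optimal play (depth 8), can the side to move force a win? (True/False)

V winning at [##./..#/..#/...]: True

p1 V@[##./..#/..#/...]: V10[##./#.#/#.#/...]+1* V11[##./.##/.##/...]+1 V20[##./..#/#.#/#..]+1 V21[##./..#/.##/.#.]+1
p2 H@[##./#.#/#.#/...]: H30[##./#.#/#.#/##.]-1* H31[##./#.#/#.#/.##]-1
p3 V@[##./#.#/#.#/##.]: V11[##./###/###/##.]+1*
p4 H@[##./###/###/##.] terminal -1; root [##./..#/..#/...] d8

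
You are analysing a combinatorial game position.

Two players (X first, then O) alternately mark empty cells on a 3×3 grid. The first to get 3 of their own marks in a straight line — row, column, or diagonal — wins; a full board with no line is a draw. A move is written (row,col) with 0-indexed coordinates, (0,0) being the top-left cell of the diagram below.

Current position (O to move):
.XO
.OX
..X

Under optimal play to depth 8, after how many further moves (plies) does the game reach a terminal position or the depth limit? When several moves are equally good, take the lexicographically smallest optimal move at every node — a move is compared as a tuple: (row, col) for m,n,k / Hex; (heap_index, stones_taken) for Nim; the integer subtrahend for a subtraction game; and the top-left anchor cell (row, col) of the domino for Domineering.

PV length from [.XO/.OX/..X]: 1 ply

p1 O@[.XO/.OX/..X]: (0,0)[OXO/.OX/..X]+0 (1,0)[.XO/OOX/..X]+0 (2,0)[.XO/.OX/O.X]+1* (2,1)[.XO/.OX/.OX]+0
p2 X@[.XO/.OX/O.X] terminal -1; root [.XO/.OX/..X] d8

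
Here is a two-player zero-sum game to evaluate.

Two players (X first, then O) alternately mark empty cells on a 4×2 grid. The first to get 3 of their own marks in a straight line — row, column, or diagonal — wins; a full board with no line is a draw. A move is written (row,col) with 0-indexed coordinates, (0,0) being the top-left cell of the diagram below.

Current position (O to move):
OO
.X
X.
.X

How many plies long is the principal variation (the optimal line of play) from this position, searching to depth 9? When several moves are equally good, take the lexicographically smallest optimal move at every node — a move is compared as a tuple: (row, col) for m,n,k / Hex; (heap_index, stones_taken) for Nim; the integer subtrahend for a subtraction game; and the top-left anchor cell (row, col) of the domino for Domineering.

[OO/.X/X./.X] O move#1: (1,0):-1/OO/OX/X./.X, (2,1):+0/OO/.X/XO/.X*, (3,0):-1/OO/.X/X./OX
[OO/.X/XO/.X] X move#2: (1,0):+0/OO/XX/XO/.X*, (3,0):+0/OO/.X/XO/XX
[OO/XX/XO/.X] O move#3: (3,0):+0/OO/XX/XO/OX*
[OO/XX/XO/OX] end (terminal +0, X#4); searched OO/.X/X./.X to 9

PV length from [OO/.X/X./.X]: 3 plies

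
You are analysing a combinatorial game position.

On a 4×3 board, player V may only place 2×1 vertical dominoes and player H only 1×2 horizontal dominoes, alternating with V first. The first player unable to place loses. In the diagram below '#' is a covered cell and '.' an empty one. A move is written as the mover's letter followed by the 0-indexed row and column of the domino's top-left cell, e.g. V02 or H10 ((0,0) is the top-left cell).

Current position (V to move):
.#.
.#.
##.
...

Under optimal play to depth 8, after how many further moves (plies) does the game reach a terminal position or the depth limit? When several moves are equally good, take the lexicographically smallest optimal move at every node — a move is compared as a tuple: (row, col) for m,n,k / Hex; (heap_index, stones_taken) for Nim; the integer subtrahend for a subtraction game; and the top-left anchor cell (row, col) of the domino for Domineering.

PV length from [.#./.#./##./...]: 3 plies

p1 V@[.#./.#./##./...]: V00[##./##./##./...]+1* V02[.##/.##/##./...]+1 V12[.#./.##/###/...]+1 V22[.#./.#./###/..#]+1
p2 H@[##./##./##./...]: H30[##./##./##./##.]-1* H31[##./##./##./.##]-1
p3 V@[##./##./##./##.]: V02[###/###/##./##.]+1* V12[##./###/###/##.]+1 V22[##./##./###/###]+1
p4 H@[###/###/##./##.] terminal -1; root [.#./.#./##./...] d8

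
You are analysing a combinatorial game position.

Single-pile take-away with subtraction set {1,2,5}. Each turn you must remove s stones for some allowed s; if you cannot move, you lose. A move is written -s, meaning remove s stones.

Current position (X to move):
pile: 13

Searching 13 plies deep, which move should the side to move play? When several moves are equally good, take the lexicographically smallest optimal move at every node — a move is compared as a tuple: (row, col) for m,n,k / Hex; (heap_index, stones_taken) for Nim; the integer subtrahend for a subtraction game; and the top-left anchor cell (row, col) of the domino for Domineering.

ply 1, X at 13 | -1=+1→12*; -2=-1→11; -5=-1→8
ply 2, O at 12 | -1=-1→11*; -2=-1→10; -5=-1→7
ply 3, X at 11 | -1=-1→10; -2=+1→9*; -5=+1→6
ply 4, O at 9 | -1=-1→8*; -2=-1→7; -5=-1→4
ply 5, X at 8 | -1=-1→7; -2=+1→6*; -5=+1→3
ply 6, O at 6 | -1=-1→5*; -2=-1→4; -5=-1→1
ply 7, X at 5 | -1=-1→4; -2=+1→3*; -5=+1→0
ply 8, O at 3 | -1=-1→2*; -2=-1→1
ply 9, X at 2 | -1=-1→1; -2=+1→0*
ply 10: 0 is terminal -1 (O); from 13 depth 13

X's best at [13]: -1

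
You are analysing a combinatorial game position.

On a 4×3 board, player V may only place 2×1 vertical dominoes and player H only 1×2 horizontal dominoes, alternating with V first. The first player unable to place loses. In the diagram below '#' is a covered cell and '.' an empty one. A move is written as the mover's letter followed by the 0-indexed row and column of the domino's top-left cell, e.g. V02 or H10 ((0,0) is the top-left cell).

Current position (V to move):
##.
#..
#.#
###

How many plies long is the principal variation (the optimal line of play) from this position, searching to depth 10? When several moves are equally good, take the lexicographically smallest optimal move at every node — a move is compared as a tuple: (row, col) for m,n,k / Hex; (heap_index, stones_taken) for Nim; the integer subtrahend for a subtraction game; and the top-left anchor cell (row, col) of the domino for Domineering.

[##./#../#.#/###] V move#1: V02:+1/###/#.#/#.#/###*, V11:+1/##./##./###/###
[###/#.#/#.#/###] end (terminal -1, H#2); searched ##./#../#.#/### to 10

PV length from [##./#../#.#/###]: 1 ply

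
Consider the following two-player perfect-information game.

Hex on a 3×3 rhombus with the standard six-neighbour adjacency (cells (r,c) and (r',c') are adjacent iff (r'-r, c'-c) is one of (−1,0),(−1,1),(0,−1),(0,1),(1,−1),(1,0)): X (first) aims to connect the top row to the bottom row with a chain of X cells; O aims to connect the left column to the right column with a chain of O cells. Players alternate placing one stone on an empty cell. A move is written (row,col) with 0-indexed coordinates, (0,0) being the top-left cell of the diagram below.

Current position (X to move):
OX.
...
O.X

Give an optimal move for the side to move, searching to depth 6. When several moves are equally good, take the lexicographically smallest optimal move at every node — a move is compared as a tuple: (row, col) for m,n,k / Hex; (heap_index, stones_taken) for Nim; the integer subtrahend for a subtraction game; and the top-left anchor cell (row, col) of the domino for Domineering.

X's best at [OX./.../O.X]: (1,1)

[OX./.../O.X] X move#1: (0,2):-1/OXX/.../O.X, (1,0):-1/OX./X../O.X, (1,1):+1/OX./.X./O.X*, (1,2):+1/OX./..X/O.X, (2,1):-1/OX./.../OXX
[OX./.X./O.X] O move#2: (0,2):-1/OXO/.X./O.X*, (1,0):-1/OX./OX./O.X, (1,2):-1/OX./.XO/O.X, (2,1):-1/OX./.X./OOX
[OXO/.X./O.X] X move#3: (1,0):+1/OXO/XX./O.X*, (1,2):+1/OXO/.XX/O.X, (2,1):+1/OXO/.X./OXX
[OXO/XX./O.X] O move#4: (1,2):-1/OXO/XXO/O.X*, (2,1):-1/OXO/XX./OOX
[OXO/XXO/O.X] X move#5: (2,1):+1/OXO/XXO/OXX*
[OXO/XXO/OXX] end (terminal -1, O#6); searched OX./.../O.X to 6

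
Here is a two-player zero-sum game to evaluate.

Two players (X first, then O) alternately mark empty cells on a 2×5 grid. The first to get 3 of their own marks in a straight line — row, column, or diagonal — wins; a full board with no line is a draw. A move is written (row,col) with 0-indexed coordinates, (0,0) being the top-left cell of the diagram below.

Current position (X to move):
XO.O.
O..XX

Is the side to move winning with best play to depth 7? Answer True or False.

X winning at [XO.O./O..XX]: True

ply 1, X at XO.O./O..XX | (0,2)=+0→XOXO./O..XX; (0,4)=-1→XO.OX/O..XX; (1,1)=-1→XO.O./OX.XX; (1,2)=+1→XO.O./O.XXX*
ply 2: XO.O./O.XXX is terminal -1 (O); from XO.O./O..XX depth 7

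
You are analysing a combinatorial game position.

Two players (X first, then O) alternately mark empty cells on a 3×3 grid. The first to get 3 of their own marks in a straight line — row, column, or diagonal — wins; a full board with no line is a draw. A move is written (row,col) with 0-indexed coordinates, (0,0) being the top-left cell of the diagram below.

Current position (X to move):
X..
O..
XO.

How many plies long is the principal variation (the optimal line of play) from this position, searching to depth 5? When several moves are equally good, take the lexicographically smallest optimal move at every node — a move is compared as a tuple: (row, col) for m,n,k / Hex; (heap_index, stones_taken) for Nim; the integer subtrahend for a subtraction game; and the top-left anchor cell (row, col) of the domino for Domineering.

[X../O../XO.] X move#1: (0,1):+0/XX./O../XO., (0,2):+1/X.X/O../XO.*, (1,1):+1/X../OX./XO., (1,2):+0/X../O.X/XO., (2,2):-1/X../O../XOX
[X.X/O../XO.] O move#2: (0,1):-1/XOX/O../XO.*, (1,1):-1/X.X/OO./XO., (1,2):-1/X.X/O.O/XO., (2,2):-1/X.X/O../XOO
[XOX/O../XO.] X move#3: (1,1):+1/XOX/OX./XO.*, (1,2):-1/XOX/O.X/XO., (2,2):-1/XOX/O../XOX
[XOX/OX./XO.] end (terminal -1, O#4); searched X../O../XO. to 5

PV length from [X../O../XO.]: 3 plies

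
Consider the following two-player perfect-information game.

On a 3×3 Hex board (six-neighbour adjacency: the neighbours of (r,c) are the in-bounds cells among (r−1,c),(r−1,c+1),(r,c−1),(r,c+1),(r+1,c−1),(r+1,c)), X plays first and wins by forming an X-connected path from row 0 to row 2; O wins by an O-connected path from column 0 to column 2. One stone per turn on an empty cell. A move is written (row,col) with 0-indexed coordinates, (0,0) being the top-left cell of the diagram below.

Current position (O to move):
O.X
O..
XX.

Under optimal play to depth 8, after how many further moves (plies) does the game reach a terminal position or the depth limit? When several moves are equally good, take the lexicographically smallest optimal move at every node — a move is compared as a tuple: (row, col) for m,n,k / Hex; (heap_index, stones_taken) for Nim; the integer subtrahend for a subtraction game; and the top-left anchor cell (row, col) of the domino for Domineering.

PV length from [O.X/O../XX.]: 2 plies

p1 O@[O.X/O../XX.]: (0,1)[OOX/O../XX.]-1* (1,1)[O.X/OO./XX.]-1 (1,2)[O.X/O.O/XX.]-1 (2,2)[O.X/O../XXO]-1
p2 X@[OOX/O../XX.]: (1,1)[OOX/OX./XX.]+1* (1,2)[OOX/O.X/XX.]+1 (2,2)[OOX/O../XXX]+1
p3 O@[OOX/OX./XX.] terminal -1; root [O.X/O../XX.] d8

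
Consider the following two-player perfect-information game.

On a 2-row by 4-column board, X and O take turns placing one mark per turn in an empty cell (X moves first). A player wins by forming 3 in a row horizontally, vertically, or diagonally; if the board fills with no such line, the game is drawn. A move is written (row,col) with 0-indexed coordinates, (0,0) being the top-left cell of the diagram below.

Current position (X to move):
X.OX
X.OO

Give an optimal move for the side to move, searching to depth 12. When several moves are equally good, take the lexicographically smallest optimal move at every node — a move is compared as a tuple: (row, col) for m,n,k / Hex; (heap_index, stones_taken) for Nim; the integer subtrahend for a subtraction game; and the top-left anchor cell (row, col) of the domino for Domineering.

X's best at [X.OX/X.OO]: (1,1)

p1 X@[X.OX/X.OO]: (0,1)[XXOX/X.OO]-1 (1,1)[X.OX/XXOO]+0*
p2 O@[X.OX/XXOO]: (0,1)[XOOX/XXOO]+0*
p3 X@[XOOX/XXOO] terminal +0; root [X.OX/X.OO] d12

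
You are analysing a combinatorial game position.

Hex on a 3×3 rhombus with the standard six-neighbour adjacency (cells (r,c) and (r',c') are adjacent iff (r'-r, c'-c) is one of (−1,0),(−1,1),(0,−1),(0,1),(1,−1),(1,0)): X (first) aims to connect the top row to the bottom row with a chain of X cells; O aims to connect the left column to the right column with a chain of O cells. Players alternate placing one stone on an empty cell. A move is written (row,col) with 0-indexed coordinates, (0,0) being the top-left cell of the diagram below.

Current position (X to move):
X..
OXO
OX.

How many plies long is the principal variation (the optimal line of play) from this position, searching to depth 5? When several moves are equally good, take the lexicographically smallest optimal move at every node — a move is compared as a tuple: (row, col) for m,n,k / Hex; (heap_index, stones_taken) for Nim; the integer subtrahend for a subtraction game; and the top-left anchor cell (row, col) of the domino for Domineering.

PV length from [X../OXO/OX.]: 1 ply

[X../OXO/OX.] X move#1: (0,1):+1/XX./OXO/OX.*, (0,2):+1/X.X/OXO/OX., (2,2):+1/X../OXO/OXX
[XX./OXO/OX.] end (terminal -1, O#2); searched X../OXO/OX. to 5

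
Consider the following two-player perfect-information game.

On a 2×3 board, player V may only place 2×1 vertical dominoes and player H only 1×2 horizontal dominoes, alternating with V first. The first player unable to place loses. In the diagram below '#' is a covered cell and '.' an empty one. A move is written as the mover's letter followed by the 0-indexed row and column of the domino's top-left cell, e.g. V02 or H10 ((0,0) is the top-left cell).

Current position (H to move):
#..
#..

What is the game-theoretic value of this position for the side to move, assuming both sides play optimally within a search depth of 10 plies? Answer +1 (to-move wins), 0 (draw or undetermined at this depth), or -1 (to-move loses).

ply 1, H at #../#.. | H01=+1→###/#..*; H11=+1→#../###
ply 2: ###/#.. is terminal -1 (V); from #../#.. depth 10

value(#../#.., H) = +1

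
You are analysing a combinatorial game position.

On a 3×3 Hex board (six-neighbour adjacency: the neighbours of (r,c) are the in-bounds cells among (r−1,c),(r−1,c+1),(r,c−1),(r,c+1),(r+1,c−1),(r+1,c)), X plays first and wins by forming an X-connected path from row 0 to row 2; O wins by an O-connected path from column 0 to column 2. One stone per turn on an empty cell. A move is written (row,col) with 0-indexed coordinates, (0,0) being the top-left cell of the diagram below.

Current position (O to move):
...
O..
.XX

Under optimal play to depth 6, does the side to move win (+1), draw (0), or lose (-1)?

[.../O../.XX] O move#1: (0,0):-1/O../O../.XX, (0,1):-1/.O./O../.XX, (0,2):+1/..O/O../.XX*, (1,1):+1/.../OO./.XX, (1,2):-1/.../O.O/.XX, (2,0):-1/.../O../OXX
[..O/O../.XX] X move#2: (0,0):-1/X.O/O../.XX*, (0,1):-1/.XO/O../.XX, (1,1):-1/..O/OX./.XX, (1,2):-1/..O/O.X/.XX, (2,0):-1/..O/O../XXX
[X.O/O../.XX] O move#3: (0,1):+1/XOO/O../.XX*, (1,1):+1/X.O/OO./.XX, (1,2):+1/X.O/O.O/.XX, (2,0):+1/X.O/O../OXX
[XOO/O../.XX] end (terminal -1, X#4); searched .../O../.XX to 6

value(.../O../.XX, O) = +1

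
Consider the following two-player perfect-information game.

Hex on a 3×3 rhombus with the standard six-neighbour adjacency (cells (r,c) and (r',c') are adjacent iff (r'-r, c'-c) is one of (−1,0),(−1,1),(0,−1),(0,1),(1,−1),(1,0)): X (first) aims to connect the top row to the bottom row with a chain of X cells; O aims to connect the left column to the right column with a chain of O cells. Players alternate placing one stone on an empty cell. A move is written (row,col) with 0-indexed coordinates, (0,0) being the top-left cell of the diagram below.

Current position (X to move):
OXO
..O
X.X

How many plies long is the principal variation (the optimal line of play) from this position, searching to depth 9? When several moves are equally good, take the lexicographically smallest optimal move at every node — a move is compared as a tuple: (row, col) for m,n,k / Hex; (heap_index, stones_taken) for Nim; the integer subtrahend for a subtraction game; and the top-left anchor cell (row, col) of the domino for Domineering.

[OXO/..O/X.X] X move#1: (1,0):+1/OXO/X.O/X.X*, (1,1):+1/OXO/.XO/X.X, (2,1):+1/OXO/..O/XXX
[OXO/X.O/X.X] end (terminal -1, O#2); searched OXO/..O/X.X to 9

PV length from [OXO/..O/X.X]: 1 ply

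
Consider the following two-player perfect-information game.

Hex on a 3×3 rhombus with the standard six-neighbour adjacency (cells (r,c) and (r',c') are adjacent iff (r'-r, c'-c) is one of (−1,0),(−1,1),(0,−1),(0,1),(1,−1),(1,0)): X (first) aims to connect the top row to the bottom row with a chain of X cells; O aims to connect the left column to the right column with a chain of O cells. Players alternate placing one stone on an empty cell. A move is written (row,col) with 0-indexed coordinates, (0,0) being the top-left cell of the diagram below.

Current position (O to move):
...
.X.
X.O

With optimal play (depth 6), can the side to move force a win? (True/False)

p1 O@[.../.X./X.O]: (0,0)[O../.X./X.O]-1* (0,1)[.O./.X./X.O]-1 (0,2)[..O/.X./X.O]-1 (1,0)[.../OX./X.O]-1 (1,2)[.../.XO/X.O]-1 (2,1)[.../.X./XOO]-1
p2 X@[O../.X./X.O]: (0,1)[OX./.X./X.O]+1* (0,2)[O.X/.X./X.O]+1 (1,0)[O../XX./X.O]+1 (1,2)[O../.XX/X.O]+1 (2,1)[O../.X./XXO]+1
p3 O@[OX./.X./X.O] terminal -1; root [.../.X./X.O] d6

O winning at [.../.X./X.O]: False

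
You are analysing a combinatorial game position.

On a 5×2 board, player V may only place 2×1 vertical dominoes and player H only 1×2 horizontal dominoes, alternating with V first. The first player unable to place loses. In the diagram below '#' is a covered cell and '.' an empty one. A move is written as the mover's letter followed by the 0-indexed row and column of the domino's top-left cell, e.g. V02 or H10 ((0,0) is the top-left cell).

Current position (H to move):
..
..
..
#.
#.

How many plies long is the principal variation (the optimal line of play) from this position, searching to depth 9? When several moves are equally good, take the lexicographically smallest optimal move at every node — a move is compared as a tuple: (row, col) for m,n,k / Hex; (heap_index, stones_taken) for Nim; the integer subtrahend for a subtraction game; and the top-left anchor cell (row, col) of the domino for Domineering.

[../../../#./#.] H move#1: H00:-1/##/../../#./#., H10:+1/../##/../#./#.*, H20:-1/../../##/#./#.
[../##/../#./#.] V move#2: V21:-1/../##/.#/##/#.*, V31:-1/../##/../##/##
[../##/.#/##/#.] H move#3: H00:+1/##/##/.#/##/#.*
[##/##/.#/##/#.] end (terminal -1, V#4); searched ../../../#./#. to 9

PV length from [../../../#./#.]: 3 plies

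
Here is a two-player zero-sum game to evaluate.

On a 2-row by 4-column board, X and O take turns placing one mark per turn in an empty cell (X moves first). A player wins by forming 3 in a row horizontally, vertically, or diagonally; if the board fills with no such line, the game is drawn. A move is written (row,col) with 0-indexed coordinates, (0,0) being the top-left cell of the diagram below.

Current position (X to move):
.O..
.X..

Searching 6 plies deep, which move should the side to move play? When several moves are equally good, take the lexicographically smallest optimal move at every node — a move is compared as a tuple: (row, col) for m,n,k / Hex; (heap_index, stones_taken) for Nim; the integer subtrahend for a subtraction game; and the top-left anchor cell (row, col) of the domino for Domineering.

X's best at [.O../.X..]: (1,2)

ply 1, X at .O../.X.. | (0,0)=+0→XO../.X..; (0,2)=+0→.OX./.X..; (0,3)=+0→.O.X/.X..; (1,0)=+0→.O../XX..; (1,2)=+1→.O../.XX.*; (1,3)=+0→.O../.X.X
ply 2, O at .O../.XX. | (0,0)=-1→OO../.XX.*; (0,2)=-1→.OO./.XX.; (0,3)=-1→.O.O/.XX.; (1,0)=-1→.O../OXX.; (1,3)=-1→.O../.XXO
ply 3, X at OO../.XX. | (0,2)=+1→OOX./.XX.*; (0,3)=-1→OO.X/.XX.; (1,0)=+1→OO../XXX.; (1,3)=+1→OO../.XXX
ply 4, O at OOX./.XX. | (0,3)=-1→OOXO/.XX.*; (1,0)=-1→OOX./OXX.; (1,3)=-1→OOX./.XXO
ply 5, X at OOXO/.XX. | (1,0)=+1→OOXO/XXX.*; (1,3)=+1→OOXO/.XXX
ply 6: OOXO/XXX. is terminal -1 (O); from .O../.X.. depth 6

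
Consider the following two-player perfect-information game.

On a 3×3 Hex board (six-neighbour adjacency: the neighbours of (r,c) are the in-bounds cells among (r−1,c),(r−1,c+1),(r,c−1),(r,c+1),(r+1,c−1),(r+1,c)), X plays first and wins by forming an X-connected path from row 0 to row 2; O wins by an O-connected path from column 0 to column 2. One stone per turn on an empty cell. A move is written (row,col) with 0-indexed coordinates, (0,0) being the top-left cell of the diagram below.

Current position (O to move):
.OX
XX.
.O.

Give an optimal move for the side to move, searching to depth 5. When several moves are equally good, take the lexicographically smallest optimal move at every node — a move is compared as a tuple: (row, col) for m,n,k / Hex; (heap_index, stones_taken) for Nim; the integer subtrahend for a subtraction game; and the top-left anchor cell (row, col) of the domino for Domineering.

O's best at [.OX/XX./.O.]: (2,0)

[.OX/XX./.O.] O move#1: (0,0):-1/OOX/XX./.O., (1,2):-1/.OX/XXO/.O., (2,0):+1/.OX/XX./OO.*, (2,2):-1/.OX/XX./.OO
[.OX/XX./OO.] X move#2: (0,0):-1/XOX/XX./OO.*, (1,2):-1/.OX/XXX/OO., (2,2):-1/.OX/XX./OOX
[XOX/XX./OO.] O move#3: (1,2):+1/XOX/XXO/OO.*, (2,2):+1/XOX/XX./OOO
[XOX/XXO/OO.] end (terminal -1, X#4); searched .OX/XX./.O. to 5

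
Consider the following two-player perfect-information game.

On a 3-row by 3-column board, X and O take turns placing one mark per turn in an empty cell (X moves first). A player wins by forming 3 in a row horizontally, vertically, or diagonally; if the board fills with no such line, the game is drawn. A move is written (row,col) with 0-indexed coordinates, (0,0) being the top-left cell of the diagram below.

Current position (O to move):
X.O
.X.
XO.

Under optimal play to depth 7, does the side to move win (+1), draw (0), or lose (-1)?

ply 1, O at X.O/.X./XO. | (0,1)=-1→XOO/.X./XO.*; (1,0)=-1→X.O/OX./XO.; (1,2)=-1→X.O/.XO/XO.; (2,2)=-1→X.O/.X./XOO
ply 2, X at XOO/.X./XO. | (1,0)=+1→XOO/XX./XO.*; (1,2)=+1→XOO/.XX/XO.; (2,2)=+1→XOO/.X./XOX
ply 3: XOO/XX./XO. is terminal -1 (O); from X.O/.X./XO. depth 7

value(X.O/.X./XO., O) = -1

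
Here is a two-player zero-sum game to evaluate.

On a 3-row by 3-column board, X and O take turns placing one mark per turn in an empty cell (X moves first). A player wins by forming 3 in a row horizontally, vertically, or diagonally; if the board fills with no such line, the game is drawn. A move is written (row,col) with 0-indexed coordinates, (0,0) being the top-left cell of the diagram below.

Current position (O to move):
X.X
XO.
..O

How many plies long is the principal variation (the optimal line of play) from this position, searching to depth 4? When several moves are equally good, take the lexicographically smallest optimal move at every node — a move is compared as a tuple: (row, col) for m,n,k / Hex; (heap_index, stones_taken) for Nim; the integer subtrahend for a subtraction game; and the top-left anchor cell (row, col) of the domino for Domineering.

[X.X/XO./..O] O move#1: (0,1):-1/XOX/XO./..O*, (1,2):-1/X.X/XOO/..O, (2,0):-1/X.X/XO./O.O, (2,1):-1/X.X/XO./.OO
[XOX/XO./..O] X move#2: (1,2):-1/XOX/XOX/..O, (2,0):+1/XOX/XO./X.O*, (2,1):+0/XOX/XO./.XO
[XOX/XO./X.O] end (terminal -1, O#3); searched X.X/XO./..O to 4

PV length from [X.X/XO./..O]: 2 plies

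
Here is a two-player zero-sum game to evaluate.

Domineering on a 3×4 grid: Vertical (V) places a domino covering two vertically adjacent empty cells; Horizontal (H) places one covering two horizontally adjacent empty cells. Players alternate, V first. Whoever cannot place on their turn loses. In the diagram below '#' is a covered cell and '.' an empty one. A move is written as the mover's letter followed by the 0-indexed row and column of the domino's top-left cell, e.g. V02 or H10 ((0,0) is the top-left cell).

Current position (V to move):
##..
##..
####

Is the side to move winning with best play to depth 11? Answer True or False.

V winning at [##../##../####]: True

ply 1, V at ##../##../#### | V02=+1→###./###./####*; V03=+1→##.#/##.#/####
ply 2: ###./###./#### is terminal -1 (H); from ##../##../#### depth 11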